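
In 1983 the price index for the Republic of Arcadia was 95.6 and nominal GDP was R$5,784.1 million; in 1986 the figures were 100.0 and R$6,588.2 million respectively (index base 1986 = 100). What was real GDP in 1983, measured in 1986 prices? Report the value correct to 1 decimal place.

R$6,050.3 million

Real GDP = Nominal / (price index/100) = 5784.1 / 0.956 = 6050.31.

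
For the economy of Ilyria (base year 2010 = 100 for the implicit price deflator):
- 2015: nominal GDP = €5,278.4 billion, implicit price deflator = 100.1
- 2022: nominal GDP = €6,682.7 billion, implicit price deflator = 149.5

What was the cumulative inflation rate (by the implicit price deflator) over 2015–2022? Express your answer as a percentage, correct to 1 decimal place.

49.4%

Price-level change = 149.5 / 100.1 − 1 = 0.4935.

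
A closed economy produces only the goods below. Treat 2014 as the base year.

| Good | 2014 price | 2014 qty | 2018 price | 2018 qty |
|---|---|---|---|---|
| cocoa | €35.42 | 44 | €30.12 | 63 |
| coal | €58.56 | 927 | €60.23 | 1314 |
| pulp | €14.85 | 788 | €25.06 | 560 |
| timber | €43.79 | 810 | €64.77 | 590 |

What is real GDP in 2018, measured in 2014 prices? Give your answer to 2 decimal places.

Real GDP 2018 = Σ (p_2014 × q_2018) = 35.42·63 + 58.56·1314 + 14.85·560 + 43.79·590 = 113331.40.

€113331.40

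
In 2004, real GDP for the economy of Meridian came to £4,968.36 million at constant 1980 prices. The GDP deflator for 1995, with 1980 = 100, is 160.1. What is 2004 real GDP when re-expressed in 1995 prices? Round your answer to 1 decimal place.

£7,954.3 million

Real GDP in 1995 prices = Real GDP in 1980 prices × (P_1995/P_1980) = 4968.36 × 1.601 = 7954.34.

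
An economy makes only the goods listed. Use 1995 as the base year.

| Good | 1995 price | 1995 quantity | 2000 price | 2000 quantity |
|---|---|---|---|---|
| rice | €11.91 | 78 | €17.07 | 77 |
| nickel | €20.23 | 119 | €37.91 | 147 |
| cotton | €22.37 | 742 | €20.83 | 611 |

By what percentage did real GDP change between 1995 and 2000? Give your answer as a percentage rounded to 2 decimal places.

Real GDP 1995 = Nominal GDP 1995 = 11.91·78 + 20.23·119 + 22.37·742 = 19934.89.
Real GDP 2000 (at 1995 prices) = 11.91·77 + 20.23·147 + 22.37·611 = 17558.95.
Real growth = 17558.95/19934.89 − 1 = -0.1192.

-11.92%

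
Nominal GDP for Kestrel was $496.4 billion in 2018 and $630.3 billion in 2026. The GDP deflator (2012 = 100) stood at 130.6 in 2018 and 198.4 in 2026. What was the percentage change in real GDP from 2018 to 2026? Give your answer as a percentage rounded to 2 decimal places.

Deflate each year: 2018 → 496.4/1.306 = 380.09; 2026 → 630.3/1.984 = 317.69.
So real GDP changed by 317.69/380.09 − 1 = -0.1642, i.e. -16.42%.

-16.42%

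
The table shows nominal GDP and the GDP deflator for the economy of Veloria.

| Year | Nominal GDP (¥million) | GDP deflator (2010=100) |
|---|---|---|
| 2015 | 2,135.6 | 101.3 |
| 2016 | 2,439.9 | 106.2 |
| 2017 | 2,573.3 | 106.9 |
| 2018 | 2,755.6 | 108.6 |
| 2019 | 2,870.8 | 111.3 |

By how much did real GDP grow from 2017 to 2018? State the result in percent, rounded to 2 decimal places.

Real GDP 2017 = 2573.3/1.069 = 2407.20.
Real GDP 2018 = 2755.6/1.086 = 2537.38.
Change = 2537.38/2407.20 − 1 = 0.0541.

5.41%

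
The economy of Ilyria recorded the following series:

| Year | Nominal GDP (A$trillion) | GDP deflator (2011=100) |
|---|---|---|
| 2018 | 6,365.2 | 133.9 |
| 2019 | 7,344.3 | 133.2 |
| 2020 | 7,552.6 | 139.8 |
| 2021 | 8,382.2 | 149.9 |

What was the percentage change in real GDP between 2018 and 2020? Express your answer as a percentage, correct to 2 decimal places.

Real GDP 2018 = 6365.2/1.339 = 4753.70.
Real GDP 2020 = 7552.6/1.398 = 5402.43.
Change = 5402.43/4753.70 − 1 = 0.1365.

13.65%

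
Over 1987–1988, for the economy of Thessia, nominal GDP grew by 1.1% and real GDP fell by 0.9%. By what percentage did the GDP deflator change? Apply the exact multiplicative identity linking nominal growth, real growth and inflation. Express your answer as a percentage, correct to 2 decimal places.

(1 + g_nom) = (1 + g_real)(1 + π), so π = 1.0110 / 0.9910 − 1 = 0.02018.

2.02%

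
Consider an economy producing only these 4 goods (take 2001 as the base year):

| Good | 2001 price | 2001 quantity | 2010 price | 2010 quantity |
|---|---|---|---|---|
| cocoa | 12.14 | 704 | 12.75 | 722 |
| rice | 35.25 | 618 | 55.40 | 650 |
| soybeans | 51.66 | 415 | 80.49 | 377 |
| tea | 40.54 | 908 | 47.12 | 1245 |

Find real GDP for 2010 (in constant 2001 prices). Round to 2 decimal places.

Real GDP 2010 = Σ (p_2001 × q_2010) = 12.14·722 + 35.25·650 + 51.66·377 + 40.54·1245 = 101625.70.

101625.70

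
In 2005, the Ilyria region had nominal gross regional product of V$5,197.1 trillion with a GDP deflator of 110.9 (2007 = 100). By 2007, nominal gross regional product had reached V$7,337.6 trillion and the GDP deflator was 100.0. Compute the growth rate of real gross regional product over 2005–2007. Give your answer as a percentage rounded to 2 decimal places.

Deflate each year: 2005 → 5197.1/1.109 = 4686.29; 2007 → 7337.6/1.000 = 7337.60.
So real gross regional product changed by 7337.60/4686.29 − 1 = 0.5658, i.e. 56.58%.

56.58%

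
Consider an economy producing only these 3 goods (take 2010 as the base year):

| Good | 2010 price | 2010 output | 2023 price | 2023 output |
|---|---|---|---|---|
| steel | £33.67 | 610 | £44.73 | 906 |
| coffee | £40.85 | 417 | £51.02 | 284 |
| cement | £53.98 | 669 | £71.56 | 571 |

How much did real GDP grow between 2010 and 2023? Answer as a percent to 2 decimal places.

Real GDP 2010 = Nominal GDP 2010 = 33.67·610 + 40.85·417 + 53.98·669 = 73685.77.
Real GDP 2023 (at 2010 prices) = 33.67·906 + 40.85·284 + 53.98·571 = 72929.00.
Real growth = 72929.00/73685.77 − 1 = -0.0103.

-1.03%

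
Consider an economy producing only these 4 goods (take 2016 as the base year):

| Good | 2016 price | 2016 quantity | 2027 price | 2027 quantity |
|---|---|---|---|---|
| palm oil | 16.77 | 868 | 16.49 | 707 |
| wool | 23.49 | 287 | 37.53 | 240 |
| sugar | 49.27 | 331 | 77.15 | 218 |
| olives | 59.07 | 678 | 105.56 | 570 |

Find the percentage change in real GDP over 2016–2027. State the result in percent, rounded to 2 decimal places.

-20.28%

Real GDP 2016 = Nominal GDP 2016 = 16.77·868 + 23.49·287 + 49.27·331 + 59.07·678 = 77655.82.
Real GDP 2027 (at 2016 prices) = 16.77·707 + 23.49·240 + 49.27·218 + 59.07·570 = 61904.75.
Real growth = 61904.75/77655.82 − 1 = -0.2028.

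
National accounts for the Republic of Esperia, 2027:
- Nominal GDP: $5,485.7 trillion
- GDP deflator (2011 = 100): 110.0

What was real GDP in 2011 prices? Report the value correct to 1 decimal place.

Real GDP = Nominal / (GDP deflator/100) = 5485.7 / 1.100 = 4987.00.

$4,987.0 trillion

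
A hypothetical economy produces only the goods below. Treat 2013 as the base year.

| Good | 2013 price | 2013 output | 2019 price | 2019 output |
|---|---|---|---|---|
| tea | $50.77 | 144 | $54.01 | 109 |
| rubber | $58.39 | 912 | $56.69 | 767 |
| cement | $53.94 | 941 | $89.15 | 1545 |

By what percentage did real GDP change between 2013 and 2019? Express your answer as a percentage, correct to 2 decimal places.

Real GDP 2013 = Nominal GDP 2013 = 50.77·144 + 58.39·912 + 53.94·941 = 111320.10.
Real GDP 2019 (at 2013 prices) = 50.77·109 + 58.39·767 + 53.94·1545 = 133656.36.
Real growth = 133656.36/111320.10 − 1 = 0.2006.

20.06%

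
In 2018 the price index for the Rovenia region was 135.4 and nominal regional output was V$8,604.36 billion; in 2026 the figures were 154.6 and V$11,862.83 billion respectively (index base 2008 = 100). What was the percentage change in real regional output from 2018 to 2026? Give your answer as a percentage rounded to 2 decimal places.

Deflate each year: 2018 → 8604.36/1.354 = 6354.77; 2026 → 11862.83/1.546 = 7673.24.
So real regional output changed by 7673.24/6354.77 − 1 = 0.2075, i.e. 20.75%.

20.75%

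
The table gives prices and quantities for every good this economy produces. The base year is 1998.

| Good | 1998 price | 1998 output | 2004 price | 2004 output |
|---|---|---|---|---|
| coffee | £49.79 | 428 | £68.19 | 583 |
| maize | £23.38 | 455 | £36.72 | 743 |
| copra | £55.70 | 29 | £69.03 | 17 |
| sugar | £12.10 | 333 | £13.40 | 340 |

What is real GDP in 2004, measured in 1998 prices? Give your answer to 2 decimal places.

£51459.81

Real GDP 2004 = Σ (p_1998 × q_2004) = 49.79·583 + 23.38·743 + 55.70·17 + 12.10·340 = 51459.81.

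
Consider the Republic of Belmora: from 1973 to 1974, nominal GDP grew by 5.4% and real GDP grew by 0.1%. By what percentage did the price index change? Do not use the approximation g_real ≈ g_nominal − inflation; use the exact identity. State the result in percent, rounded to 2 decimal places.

5.29%

(1 + g_nom) = (1 + g_real)(1 + π), so π = 1.0540 / 1.0010 − 1 = 0.05295.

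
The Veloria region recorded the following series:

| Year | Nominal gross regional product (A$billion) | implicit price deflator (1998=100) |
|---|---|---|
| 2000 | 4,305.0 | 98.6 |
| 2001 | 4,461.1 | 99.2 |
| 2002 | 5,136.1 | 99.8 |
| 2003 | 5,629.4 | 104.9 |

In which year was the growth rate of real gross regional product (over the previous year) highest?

2002

2001: real = 4461.1/0.992 = 4497.08; growth vs 2000 (4366.13) = 3.00%.
2002: real = 5136.1/0.998 = 5146.39; growth vs 2001 (4497.08) = 14.44%.
2003: real = 5629.4/1.049 = 5366.44; growth vs 2002 (5146.39) = 4.28%.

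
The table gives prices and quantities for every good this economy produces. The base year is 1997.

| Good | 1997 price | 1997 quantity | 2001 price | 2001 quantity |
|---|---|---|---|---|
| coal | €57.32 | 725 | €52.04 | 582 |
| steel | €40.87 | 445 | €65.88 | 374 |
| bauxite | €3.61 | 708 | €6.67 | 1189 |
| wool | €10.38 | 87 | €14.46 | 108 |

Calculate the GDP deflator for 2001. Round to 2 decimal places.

119.16

Nominal GDP 2001 = 52.04·582 + 65.88·374 + 6.67·1189 + 14.46·108 = 64418.71.
Real GDP 2001 (at 1997 prices) = 57.32·582 + 40.87·374 + 3.61·1189 + 10.38·108 = 54058.95.
Deflator = Nominal/Real × 100 = 64418.71/54058.95 × 100 = 119.164.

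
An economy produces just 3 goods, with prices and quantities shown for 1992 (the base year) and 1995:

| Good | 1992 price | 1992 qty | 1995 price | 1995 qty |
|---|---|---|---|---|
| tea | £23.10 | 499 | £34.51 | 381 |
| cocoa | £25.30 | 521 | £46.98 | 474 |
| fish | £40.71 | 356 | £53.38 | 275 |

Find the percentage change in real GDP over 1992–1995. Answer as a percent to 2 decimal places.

Real GDP 1992 = Nominal GDP 1992 = 23.10·499 + 25.30·521 + 40.71·356 = 39200.96.
Real GDP 1995 (at 1992 prices) = 23.10·381 + 25.30·474 + 40.71·275 = 31988.55.
Real growth = 31988.55/39200.96 − 1 = -0.1840.

-18.40%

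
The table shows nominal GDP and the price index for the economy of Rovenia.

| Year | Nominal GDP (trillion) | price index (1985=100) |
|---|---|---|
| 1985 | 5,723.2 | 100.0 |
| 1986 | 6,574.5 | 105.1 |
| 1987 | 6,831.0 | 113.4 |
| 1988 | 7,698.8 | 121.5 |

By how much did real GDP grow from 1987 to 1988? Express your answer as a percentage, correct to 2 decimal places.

Real GDP 1987 = 6831.0/1.134 = 6023.81.
Real GDP 1988 = 7698.8/1.215 = 6336.46.
Change = 6336.46/6023.81 − 1 = 0.0519.

5.19%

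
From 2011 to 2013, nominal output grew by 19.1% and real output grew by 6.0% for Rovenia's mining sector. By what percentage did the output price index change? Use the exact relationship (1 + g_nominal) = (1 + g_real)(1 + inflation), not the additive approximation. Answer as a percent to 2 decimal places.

(1 + g_nom) = (1 + g_real)(1 + π), so π = 1.1910 / 1.0600 − 1 = 0.12358.

12.36%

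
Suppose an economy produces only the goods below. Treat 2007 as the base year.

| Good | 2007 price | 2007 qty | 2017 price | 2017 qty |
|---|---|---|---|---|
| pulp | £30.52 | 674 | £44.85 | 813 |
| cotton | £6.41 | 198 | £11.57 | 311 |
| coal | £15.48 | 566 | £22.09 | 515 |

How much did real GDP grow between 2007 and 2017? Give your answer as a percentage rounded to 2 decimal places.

13.65%

Real GDP 2007 = Nominal GDP 2007 = 30.52·674 + 6.41·198 + 15.48·566 = 30601.34.
Real GDP 2017 (at 2007 prices) = 30.52·813 + 6.41·311 + 15.48·515 = 34778.47.
Real growth = 34778.47/30601.34 − 1 = 0.1365.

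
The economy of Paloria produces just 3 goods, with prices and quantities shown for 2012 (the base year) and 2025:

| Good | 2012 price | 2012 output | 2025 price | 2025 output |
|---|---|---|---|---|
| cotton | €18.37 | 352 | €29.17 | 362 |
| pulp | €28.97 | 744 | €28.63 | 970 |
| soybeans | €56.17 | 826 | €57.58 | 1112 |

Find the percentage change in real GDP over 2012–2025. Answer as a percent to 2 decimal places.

30.63%

Real GDP 2012 = Nominal GDP 2012 = 18.37·352 + 28.97·744 + 56.17·826 = 74416.34.
Real GDP 2025 (at 2012 prices) = 18.37·362 + 28.97·970 + 56.17·1112 = 97211.88.
Real growth = 97211.88/74416.34 − 1 = 0.3063.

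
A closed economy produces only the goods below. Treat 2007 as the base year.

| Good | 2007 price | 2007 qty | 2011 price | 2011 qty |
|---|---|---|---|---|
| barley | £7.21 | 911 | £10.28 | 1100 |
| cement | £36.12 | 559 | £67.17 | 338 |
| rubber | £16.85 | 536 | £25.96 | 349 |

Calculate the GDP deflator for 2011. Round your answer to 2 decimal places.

Nominal GDP 2011 = 10.28·1100 + 67.17·338 + 25.96·349 = 43071.50.
Real GDP 2011 (at 2007 prices) = 7.21·1100 + 36.12·338 + 16.85·349 = 26020.21.
Deflator = Nominal/Real × 100 = 43071.50/26020.21 × 100 = 165.531.

165.53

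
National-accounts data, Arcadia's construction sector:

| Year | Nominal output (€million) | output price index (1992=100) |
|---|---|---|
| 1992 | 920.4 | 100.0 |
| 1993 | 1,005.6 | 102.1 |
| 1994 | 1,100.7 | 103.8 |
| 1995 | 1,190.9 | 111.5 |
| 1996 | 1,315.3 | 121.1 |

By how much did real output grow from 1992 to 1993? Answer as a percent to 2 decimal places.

7.01%

Real output 1992 = 920.4/1.000 = 920.40.
Real output 1993 = 1005.6/1.021 = 984.92.
Change = 984.92/920.40 − 1 = 0.0701.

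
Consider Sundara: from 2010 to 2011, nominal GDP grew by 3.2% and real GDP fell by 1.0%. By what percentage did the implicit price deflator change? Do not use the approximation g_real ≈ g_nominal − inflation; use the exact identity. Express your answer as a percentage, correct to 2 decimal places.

(1 + g_nom) = (1 + g_real)(1 + π), so π = 1.0320 / 0.9900 − 1 = 0.04242.

4.24%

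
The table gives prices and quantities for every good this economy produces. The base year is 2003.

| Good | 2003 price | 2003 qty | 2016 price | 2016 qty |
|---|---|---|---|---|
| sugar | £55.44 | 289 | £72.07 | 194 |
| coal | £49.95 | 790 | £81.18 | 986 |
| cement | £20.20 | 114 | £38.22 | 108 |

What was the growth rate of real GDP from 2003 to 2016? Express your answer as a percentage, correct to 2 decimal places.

7.62%

Real GDP 2003 = Nominal GDP 2003 = 55.44·289 + 49.95·790 + 20.20·114 = 57785.46.
Real GDP 2016 (at 2003 prices) = 55.44·194 + 49.95·986 + 20.20·108 = 62187.66.
Real growth = 62187.66/57785.46 − 1 = 0.0762.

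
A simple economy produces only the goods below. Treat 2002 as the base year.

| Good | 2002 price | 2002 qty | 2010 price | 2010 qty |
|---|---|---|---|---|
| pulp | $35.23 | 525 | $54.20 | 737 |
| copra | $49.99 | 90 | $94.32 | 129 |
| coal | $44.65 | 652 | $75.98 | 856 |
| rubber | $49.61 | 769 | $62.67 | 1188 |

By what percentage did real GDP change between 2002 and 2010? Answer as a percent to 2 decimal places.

43.56%

Real GDP 2002 = Nominal GDP 2002 = 35.23·525 + 49.99·90 + 44.65·652 + 49.61·769 = 90256.74.
Real GDP 2010 (at 2002 prices) = 35.23·737 + 49.99·129 + 44.65·856 + 49.61·1188 = 129570.30.
Real growth = 129570.30/90256.74 − 1 = 0.4356.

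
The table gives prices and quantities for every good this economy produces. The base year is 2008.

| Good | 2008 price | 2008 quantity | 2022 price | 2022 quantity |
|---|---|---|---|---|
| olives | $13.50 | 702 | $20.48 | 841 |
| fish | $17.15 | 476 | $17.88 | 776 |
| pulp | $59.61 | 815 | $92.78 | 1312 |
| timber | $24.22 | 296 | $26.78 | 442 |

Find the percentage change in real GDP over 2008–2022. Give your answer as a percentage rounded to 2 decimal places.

54.75%

Real GDP 2008 = Nominal GDP 2008 = 13.50·702 + 17.15·476 + 59.61·815 + 24.22·296 = 73391.67.
Real GDP 2022 (at 2008 prices) = 13.50·841 + 17.15·776 + 59.61·1312 + 24.22·442 = 113575.46.
Real growth = 113575.46/73391.67 − 1 = 0.5475.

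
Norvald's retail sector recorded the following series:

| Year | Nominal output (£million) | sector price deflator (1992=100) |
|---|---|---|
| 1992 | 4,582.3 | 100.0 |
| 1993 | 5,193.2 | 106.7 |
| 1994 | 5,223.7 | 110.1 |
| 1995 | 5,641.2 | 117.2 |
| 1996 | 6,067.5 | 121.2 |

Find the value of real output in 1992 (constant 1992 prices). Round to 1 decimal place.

Real output 1992 = 4582.3 / 1.000 = 4582.30.

£4,582.3 million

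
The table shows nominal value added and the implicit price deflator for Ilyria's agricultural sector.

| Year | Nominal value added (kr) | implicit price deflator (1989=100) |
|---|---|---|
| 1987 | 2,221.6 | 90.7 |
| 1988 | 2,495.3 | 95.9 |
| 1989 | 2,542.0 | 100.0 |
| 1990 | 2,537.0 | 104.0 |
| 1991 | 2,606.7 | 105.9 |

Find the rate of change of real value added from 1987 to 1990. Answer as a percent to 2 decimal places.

Real value added 1987 = 2221.6/0.907 = 2449.39.
Real value added 1990 = 2537.0/1.040 = 2439.42.
Change = 2439.42/2449.39 − 1 = -0.0041.

-0.41%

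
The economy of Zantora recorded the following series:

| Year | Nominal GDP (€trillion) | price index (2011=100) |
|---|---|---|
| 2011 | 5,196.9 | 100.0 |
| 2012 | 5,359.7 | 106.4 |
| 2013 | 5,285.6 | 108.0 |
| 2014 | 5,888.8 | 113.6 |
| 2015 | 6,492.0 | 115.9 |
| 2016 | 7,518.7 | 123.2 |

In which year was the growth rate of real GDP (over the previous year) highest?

2012: real = 5359.7/1.064 = 5037.31; growth vs 2011 (5196.90) = -3.07%.
2013: real = 5285.6/1.080 = 4894.07; growth vs 2012 (5037.31) = -2.84%.
2014: real = 5888.8/1.136 = 5183.80; growth vs 2013 (4894.07) = 5.92%.
2015: real = 6492.0/1.159 = 5601.38; growth vs 2014 (5183.80) = 8.06%.
2016: real = 7518.7/1.232 = 6102.84; growth vs 2015 (5601.38) = 8.95%.

2016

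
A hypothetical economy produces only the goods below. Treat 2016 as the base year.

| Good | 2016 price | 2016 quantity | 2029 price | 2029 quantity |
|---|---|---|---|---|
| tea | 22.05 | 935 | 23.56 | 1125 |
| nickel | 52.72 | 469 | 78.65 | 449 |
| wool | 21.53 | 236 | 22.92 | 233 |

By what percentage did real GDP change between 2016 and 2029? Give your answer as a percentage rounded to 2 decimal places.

6.09%

Real GDP 2016 = Nominal GDP 2016 = 22.05·935 + 52.72·469 + 21.53·236 = 50423.51.
Real GDP 2029 (at 2016 prices) = 22.05·1125 + 52.72·449 + 21.53·233 = 53494.02.
Real growth = 53494.02/50423.51 − 1 = 0.0609.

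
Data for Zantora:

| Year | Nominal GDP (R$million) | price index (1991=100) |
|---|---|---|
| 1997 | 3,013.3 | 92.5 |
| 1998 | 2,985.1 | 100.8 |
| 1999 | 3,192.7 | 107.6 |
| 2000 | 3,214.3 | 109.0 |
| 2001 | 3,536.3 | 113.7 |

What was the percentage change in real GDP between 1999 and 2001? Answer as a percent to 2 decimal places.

Real GDP 1999 = 3192.7/1.076 = 2967.19.
Real GDP 2001 = 3536.3/1.137 = 3110.20.
Change = 3110.20/2967.19 − 1 = 0.0482.

4.82%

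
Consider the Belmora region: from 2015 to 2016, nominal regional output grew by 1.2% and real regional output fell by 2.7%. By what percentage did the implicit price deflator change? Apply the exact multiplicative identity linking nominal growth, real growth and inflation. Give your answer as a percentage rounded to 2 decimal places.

(1 + g_nom) = (1 + g_real)(1 + π), so π = 1.0120 / 0.9730 − 1 = 0.04008.

4.01%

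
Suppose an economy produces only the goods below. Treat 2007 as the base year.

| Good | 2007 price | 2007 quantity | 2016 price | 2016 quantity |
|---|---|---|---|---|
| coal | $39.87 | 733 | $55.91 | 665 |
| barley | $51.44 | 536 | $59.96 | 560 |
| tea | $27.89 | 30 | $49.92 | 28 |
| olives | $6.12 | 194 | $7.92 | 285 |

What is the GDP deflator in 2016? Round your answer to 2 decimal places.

Nominal GDP 2016 = 55.91·665 + 59.96·560 + 49.92·28 + 7.92·285 = 74412.71.
Real GDP 2016 (at 2007 prices) = 39.87·665 + 51.44·560 + 27.89·28 + 6.12·285 = 57845.07.
Deflator = Nominal/Real × 100 = 74412.71/57845.07 × 100 = 128.641.

128.64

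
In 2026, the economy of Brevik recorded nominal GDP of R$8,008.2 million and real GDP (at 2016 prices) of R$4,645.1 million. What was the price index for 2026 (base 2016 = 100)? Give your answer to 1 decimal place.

172.4

price index = (Nominal / Real) × 100 = 8008.2 / 4645.1 × 100 = 172.40.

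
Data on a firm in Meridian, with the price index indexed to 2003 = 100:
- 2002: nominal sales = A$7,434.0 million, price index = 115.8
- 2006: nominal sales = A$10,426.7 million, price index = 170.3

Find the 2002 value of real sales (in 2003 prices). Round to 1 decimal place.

Real sales = Nominal / (price index/100) = 7434.0 / 1.158 = 6419.69.

A$6,419.7 million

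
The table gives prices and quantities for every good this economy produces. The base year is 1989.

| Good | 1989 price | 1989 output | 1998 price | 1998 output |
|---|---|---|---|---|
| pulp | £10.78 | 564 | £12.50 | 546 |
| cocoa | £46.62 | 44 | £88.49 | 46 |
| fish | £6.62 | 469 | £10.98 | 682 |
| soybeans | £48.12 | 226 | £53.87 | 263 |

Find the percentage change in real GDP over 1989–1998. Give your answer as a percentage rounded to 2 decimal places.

13.97%

Real GDP 1989 = Nominal GDP 1989 = 10.78·564 + 46.62·44 + 6.62·469 + 48.12·226 = 22111.10.
Real GDP 1998 (at 1989 prices) = 10.78·546 + 46.62·46 + 6.62·682 + 48.12·263 = 25200.80.
Real growth = 25200.80/22111.10 − 1 = 0.1397.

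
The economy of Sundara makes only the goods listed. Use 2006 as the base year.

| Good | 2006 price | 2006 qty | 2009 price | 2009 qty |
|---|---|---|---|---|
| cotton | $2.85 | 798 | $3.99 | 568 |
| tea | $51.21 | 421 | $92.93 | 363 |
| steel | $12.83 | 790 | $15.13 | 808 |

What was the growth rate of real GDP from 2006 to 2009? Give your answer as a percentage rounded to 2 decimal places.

Real GDP 2006 = Nominal GDP 2006 = 2.85·798 + 51.21·421 + 12.83·790 = 33969.41.
Real GDP 2009 (at 2006 prices) = 2.85·568 + 51.21·363 + 12.83·808 = 30574.67.
Real growth = 30574.67/33969.41 − 1 = -0.0999.

-9.99%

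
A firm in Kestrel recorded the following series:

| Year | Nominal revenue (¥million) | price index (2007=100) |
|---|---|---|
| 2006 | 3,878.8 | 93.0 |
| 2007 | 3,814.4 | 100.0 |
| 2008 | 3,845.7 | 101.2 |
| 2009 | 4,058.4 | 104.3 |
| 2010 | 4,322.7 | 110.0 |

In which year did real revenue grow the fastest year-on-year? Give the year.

2009

2007: real = 3814.4/1.000 = 3814.40; growth vs 2006 (4170.75) = -8.54%.
2008: real = 3845.7/1.012 = 3800.10; growth vs 2007 (3814.40) = -0.37%.
2009: real = 4058.4/1.043 = 3891.08; growth vs 2008 (3800.10) = 2.39%.
2010: real = 4322.7/1.100 = 3929.73; growth vs 2009 (3891.08) = 0.99%.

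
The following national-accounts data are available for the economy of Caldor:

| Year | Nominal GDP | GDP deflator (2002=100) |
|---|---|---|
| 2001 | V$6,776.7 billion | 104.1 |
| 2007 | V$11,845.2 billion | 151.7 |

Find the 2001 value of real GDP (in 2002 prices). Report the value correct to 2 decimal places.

V$6,509.80 billion

Real GDP = Nominal / (GDP deflator/100) = 6776.7 / 1.041 = 6509.80.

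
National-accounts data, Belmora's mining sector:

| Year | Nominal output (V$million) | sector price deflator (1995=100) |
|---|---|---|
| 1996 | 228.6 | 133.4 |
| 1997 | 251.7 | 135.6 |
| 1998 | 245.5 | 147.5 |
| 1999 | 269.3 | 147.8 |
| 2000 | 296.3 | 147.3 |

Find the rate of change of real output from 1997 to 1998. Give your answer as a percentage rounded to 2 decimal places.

Real output 1997 = 251.7/1.356 = 185.62.
Real output 1998 = 245.5/1.475 = 166.44.
Change = 166.44/185.62 − 1 = -0.1033.

-10.33%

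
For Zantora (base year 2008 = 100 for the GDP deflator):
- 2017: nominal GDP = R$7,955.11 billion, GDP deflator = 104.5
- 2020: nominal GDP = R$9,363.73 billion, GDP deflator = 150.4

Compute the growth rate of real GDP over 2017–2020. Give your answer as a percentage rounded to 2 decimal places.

-18.22%

Real GDP 2017 = 7955.11 / 1.045 = 7612.55.
Real GDP 2020 = 9363.73 / 1.504 = 6225.88.
Real growth = 6225.88 / 7612.55 − 1 = -0.1822.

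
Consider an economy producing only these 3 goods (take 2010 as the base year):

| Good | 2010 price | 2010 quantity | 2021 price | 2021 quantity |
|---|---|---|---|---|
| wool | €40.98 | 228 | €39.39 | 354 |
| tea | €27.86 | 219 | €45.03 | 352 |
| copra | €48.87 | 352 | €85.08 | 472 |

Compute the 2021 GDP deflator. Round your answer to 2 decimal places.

Nominal GDP 2021 = 39.39·354 + 45.03·352 + 85.08·472 = 69952.38.
Real GDP 2021 (at 2010 prices) = 40.98·354 + 27.86·352 + 48.87·472 = 47380.28.
Deflator = Nominal/Real × 100 = 69952.38/47380.28 × 100 = 147.640.

147.64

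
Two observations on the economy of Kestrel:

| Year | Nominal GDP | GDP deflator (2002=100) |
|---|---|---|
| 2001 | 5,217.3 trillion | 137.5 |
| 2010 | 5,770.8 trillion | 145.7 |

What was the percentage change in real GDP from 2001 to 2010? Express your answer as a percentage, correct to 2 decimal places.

4.38%

Deflate each year: 2001 → 5217.3/1.375 = 3794.40; 2010 → 5770.8/1.457 = 3960.74.
So real GDP changed by 3960.74/3794.40 − 1 = 0.0438, i.e. 4.38%.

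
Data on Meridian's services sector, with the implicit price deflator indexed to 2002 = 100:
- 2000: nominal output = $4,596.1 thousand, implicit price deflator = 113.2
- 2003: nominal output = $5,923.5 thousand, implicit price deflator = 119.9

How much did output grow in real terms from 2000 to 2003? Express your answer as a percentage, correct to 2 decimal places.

21.68%

Real output 2000 = 4596.1 / 1.132 = 4060.16.
Real output 2003 = 5923.5 / 1.199 = 4940.37.
Real growth = 4940.37 / 4060.16 − 1 = 0.2168.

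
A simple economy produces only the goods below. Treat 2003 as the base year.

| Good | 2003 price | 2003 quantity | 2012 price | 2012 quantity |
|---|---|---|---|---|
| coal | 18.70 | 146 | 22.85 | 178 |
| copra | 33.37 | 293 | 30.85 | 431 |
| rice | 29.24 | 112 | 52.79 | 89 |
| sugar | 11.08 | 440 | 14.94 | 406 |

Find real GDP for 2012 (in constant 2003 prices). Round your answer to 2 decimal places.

24811.91

Real GDP 2012 = Σ (p_2003 × q_2012) = 18.70·178 + 33.37·431 + 29.24·89 + 11.08·406 = 24811.91.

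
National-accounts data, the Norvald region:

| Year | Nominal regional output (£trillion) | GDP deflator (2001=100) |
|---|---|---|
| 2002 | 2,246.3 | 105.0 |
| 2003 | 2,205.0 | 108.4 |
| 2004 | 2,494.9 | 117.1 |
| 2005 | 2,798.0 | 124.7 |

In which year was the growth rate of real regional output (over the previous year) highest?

2003: real = 2205.0/1.084 = 2034.13; growth vs 2002 (2139.33) = -4.92%.
2004: real = 2494.9/1.171 = 2130.57; growth vs 2003 (2034.13) = 4.74%.
2005: real = 2798.0/1.247 = 2243.79; growth vs 2004 (2130.57) = 5.31%.

2005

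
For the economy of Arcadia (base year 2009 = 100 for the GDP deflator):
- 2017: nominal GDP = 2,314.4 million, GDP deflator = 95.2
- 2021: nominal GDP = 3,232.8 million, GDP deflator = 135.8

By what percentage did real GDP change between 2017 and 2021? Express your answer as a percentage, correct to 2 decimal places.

Deflate each year: 2017 → 2314.4/0.952 = 2431.09; 2021 → 3232.8/1.358 = 2380.56.
So real GDP changed by 2380.56/2431.09 − 1 = -0.0208, i.e. -2.08%.

-2.08%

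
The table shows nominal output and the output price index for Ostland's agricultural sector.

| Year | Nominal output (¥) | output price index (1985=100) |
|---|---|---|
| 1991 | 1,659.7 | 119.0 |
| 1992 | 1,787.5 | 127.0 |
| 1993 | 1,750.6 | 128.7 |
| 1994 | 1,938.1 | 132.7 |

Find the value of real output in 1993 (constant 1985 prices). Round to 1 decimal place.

¥1,360.2

Real output 1993 = 1750.6 / 1.287 = 1360.22.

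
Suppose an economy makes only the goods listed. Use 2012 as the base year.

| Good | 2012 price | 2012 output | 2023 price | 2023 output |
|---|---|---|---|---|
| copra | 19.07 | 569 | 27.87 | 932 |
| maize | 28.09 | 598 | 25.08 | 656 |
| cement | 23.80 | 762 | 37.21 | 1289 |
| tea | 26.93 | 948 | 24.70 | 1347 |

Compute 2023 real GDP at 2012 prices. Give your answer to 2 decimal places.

Real GDP 2023 = Σ (p_2012 × q_2023) = 19.07·932 + 28.09·656 + 23.80·1289 + 26.93·1347 = 103153.19.

103153.19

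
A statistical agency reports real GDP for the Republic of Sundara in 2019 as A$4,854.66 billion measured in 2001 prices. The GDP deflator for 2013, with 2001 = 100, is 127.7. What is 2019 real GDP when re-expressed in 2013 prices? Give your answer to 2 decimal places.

A$6,199.40 billion

Real GDP in 2013 prices = Real GDP in 2001 prices × (P_2013/P_2001) = 4854.66 × 1.277 = 6199.40.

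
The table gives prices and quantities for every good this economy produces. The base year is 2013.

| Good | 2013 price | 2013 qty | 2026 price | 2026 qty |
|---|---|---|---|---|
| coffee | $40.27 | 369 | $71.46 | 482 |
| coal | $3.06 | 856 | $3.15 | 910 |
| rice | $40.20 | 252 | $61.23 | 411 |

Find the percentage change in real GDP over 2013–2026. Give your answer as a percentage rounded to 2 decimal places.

40.23%

Real GDP 2013 = Nominal GDP 2013 = 40.27·369 + 3.06·856 + 40.20·252 = 27609.39.
Real GDP 2026 (at 2013 prices) = 40.27·482 + 3.06·910 + 40.20·411 = 38716.94.
Real growth = 38716.94/27609.39 − 1 = 0.4023.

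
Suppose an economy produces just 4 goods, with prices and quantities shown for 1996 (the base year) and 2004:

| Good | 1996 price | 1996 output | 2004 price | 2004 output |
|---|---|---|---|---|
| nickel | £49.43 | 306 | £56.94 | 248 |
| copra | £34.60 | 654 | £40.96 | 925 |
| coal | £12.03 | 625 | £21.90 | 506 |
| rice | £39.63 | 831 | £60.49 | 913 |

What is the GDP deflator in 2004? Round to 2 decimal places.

136.73

Nominal GDP 2004 = 56.94·248 + 40.96·925 + 21.90·506 + 60.49·913 = 118317.89.
Real GDP 2004 (at 1996 prices) = 49.43·248 + 34.60·925 + 12.03·506 + 39.63·913 = 86533.01.
Deflator = Nominal/Real × 100 = 118317.89/86533.01 × 100 = 136.732.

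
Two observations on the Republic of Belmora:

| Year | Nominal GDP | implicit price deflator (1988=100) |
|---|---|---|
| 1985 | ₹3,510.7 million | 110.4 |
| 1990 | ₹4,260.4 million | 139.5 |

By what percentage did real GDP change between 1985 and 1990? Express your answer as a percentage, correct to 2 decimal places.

Deflate each year: 1985 → 3510.7/1.104 = 3179.98; 1990 → 4260.4/1.395 = 3054.05.
So real GDP changed by 3054.05/3179.98 − 1 = -0.0396, i.e. -3.96%.

-3.96%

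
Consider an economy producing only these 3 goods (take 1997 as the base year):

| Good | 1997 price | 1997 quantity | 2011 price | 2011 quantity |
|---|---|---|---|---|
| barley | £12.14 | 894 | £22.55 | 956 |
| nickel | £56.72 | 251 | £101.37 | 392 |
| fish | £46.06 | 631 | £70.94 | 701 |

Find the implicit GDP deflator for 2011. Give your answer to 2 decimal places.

167.89

Nominal GDP 2011 = 22.55·956 + 101.37·392 + 70.94·701 = 111023.78.
Real GDP 2011 (at 1997 prices) = 12.14·956 + 56.72·392 + 46.06·701 = 66128.14.
Deflator = Nominal/Real × 100 = 111023.78/66128.14 × 100 = 167.892.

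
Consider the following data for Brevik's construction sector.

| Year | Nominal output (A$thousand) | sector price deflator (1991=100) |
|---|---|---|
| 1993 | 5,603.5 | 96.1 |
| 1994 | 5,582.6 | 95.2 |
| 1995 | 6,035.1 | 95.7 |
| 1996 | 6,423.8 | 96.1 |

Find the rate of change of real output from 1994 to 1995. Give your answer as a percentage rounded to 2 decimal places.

Real output 1994 = 5582.6/0.952 = 5864.08.
Real output 1995 = 6035.1/0.957 = 6306.27.
Change = 6306.27/5864.08 − 1 = 0.0754.

7.54%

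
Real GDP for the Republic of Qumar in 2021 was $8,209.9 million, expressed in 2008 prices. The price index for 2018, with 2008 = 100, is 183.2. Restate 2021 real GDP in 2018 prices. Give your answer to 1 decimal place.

$15,040.5 million

Real GDP in 2018 prices = Real GDP in 2008 prices × (P_2018/P_2008) = 8209.9 × 1.832 = 15040.54.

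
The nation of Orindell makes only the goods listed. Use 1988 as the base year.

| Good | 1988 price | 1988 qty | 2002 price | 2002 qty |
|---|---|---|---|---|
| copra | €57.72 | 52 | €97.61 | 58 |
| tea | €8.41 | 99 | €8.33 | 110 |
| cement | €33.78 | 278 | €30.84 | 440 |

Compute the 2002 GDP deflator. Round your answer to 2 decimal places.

Nominal GDP 2002 = 97.61·58 + 8.33·110 + 30.84·440 = 20147.28.
Real GDP 2002 (at 1988 prices) = 57.72·58 + 8.41·110 + 33.78·440 = 19136.06.
Deflator = Nominal/Real × 100 = 20147.28/19136.06 × 100 = 105.284.

105.28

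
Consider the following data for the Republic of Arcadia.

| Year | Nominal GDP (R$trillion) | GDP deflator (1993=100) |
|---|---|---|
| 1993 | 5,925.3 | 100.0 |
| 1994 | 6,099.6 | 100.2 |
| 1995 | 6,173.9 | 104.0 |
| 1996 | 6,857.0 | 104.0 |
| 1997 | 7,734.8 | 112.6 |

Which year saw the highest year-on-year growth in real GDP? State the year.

1994: real = 6099.6/1.002 = 6087.43; growth vs 1993 (5925.30) = 2.74%.
1995: real = 6173.9/1.040 = 5936.44; growth vs 1994 (6087.43) = -2.48%.
1996: real = 6857.0/1.040 = 6593.27; growth vs 1995 (5936.44) = 11.06%.
1997: real = 7734.8/1.126 = 6869.27; growth vs 1996 (6593.27) = 4.19%.

1996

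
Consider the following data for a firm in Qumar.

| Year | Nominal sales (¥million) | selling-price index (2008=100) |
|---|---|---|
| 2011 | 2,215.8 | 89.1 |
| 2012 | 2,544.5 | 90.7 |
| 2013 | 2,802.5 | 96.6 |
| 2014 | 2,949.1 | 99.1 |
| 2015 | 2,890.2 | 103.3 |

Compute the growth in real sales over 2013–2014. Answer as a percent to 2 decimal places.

2.58%

Real sales 2013 = 2802.5/0.966 = 2901.14.
Real sales 2014 = 2949.1/0.991 = 2975.88.
Change = 2975.88/2901.14 − 1 = 0.0258.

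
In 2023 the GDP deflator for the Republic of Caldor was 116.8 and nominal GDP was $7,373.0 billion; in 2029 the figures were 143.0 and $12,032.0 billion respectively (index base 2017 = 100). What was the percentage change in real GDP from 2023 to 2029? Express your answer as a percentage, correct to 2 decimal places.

Real GDP 2023 = 7373.0 / 1.168 = 6312.50.
Real GDP 2029 = 12032.0 / 1.430 = 8413.99.
Real growth = 8413.99 / 6312.50 − 1 = 0.3329.

33.29%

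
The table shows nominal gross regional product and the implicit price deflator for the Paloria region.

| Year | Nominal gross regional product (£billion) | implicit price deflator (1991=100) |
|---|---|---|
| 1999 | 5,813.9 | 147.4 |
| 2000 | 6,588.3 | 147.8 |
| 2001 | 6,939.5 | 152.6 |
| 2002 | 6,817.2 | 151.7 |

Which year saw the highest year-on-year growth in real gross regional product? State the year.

2000: real = 6588.3/1.478 = 4457.58; growth vs 1999 (3944.30) = 13.01%.
2001: real = 6939.5/1.526 = 4547.51; growth vs 2000 (4457.58) = 2.02%.
2002: real = 6817.2/1.517 = 4493.87; growth vs 2001 (4547.51) = -1.18%.

2000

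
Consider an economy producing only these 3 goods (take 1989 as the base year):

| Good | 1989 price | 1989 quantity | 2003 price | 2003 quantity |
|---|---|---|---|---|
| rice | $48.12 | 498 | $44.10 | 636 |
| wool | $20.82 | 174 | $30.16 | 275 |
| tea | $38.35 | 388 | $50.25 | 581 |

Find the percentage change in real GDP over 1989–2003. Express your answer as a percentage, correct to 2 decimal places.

38.02%

Real GDP 1989 = Nominal GDP 1989 = 48.12·498 + 20.82·174 + 38.35·388 = 42466.24.
Real GDP 2003 (at 1989 prices) = 48.12·636 + 20.82·275 + 38.35·581 = 58611.17.
Real growth = 58611.17/42466.24 − 1 = 0.3802.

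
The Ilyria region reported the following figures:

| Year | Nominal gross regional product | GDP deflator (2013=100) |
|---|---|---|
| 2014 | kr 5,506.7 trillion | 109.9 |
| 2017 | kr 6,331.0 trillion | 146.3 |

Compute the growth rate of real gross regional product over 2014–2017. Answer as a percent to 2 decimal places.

Real gross regional product 2014 = 5506.7 / 1.099 = 5010.65.
Real gross regional product 2017 = 6331.0 / 1.463 = 4327.41.
Real growth = 4327.41 / 5010.65 − 1 = -0.1364.

-13.64%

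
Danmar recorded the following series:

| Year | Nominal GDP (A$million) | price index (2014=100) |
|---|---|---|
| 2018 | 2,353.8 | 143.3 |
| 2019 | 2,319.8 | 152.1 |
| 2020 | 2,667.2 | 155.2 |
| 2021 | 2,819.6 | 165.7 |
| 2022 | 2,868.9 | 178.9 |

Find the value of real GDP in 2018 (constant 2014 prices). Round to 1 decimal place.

Real GDP 2018 = 2353.8 / 1.433 = 1642.57.

A$1,642.6 million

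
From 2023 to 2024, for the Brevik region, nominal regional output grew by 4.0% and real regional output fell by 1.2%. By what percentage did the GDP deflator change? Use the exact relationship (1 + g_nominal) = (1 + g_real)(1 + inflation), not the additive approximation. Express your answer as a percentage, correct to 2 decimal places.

(1 + g_nom) = (1 + g_real)(1 + π), so π = 1.0400 / 0.9880 − 1 = 0.05263.

5.26%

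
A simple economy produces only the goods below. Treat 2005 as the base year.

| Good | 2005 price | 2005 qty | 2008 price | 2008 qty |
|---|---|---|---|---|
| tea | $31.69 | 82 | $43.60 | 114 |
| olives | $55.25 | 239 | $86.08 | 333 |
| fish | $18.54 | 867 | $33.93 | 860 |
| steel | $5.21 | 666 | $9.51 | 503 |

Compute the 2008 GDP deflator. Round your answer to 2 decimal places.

166.60

Nominal GDP 2008 = 43.60·114 + 86.08·333 + 33.93·860 + 9.51·503 = 67598.37.
Real GDP 2008 (at 2005 prices) = 31.69·114 + 55.25·333 + 18.54·860 + 5.21·503 = 40575.94.
Deflator = Nominal/Real × 100 = 67598.37/40575.94 × 100 = 166.597.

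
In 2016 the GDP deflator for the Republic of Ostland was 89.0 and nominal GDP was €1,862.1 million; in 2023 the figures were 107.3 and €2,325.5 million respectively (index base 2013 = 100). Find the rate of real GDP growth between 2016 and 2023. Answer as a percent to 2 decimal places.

3.59%

Deflate each year: 2016 → 1862.1/0.890 = 2092.25; 2023 → 2325.5/1.073 = 2167.29.
So real GDP changed by 2167.29/2092.25 − 1 = 0.0359, i.e. 3.59%.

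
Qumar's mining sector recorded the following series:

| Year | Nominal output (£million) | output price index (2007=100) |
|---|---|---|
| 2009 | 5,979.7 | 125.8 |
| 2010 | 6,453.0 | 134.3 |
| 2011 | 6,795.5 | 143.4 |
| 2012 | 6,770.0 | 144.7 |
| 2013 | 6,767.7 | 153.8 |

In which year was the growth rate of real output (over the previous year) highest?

2010

2010: real = 6453.0/1.343 = 4804.91; growth vs 2009 (4753.34) = 1.08%.
2011: real = 6795.5/1.434 = 4738.84; growth vs 2010 (4804.91) = -1.38%.
2012: real = 6770.0/1.447 = 4678.65; growth vs 2011 (4738.84) = -1.27%.
2013: real = 6767.7/1.538 = 4400.33; growth vs 2012 (4678.65) = -5.95%.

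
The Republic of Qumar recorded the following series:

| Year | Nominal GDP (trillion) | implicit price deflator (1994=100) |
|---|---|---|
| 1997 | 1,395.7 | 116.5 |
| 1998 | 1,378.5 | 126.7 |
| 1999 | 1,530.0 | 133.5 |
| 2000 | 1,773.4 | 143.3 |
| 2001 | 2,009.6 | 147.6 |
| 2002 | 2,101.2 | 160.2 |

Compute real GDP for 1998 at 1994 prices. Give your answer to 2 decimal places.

Real GDP 1998 = 1378.5 / 1.267 = 1088.00.

1,088.00 trillion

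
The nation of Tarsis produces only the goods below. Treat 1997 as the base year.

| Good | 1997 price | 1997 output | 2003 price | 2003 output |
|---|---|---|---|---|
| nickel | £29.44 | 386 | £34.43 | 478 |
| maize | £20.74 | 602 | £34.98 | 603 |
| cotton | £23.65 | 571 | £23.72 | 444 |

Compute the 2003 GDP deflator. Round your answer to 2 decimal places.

Nominal GDP 2003 = 34.43·478 + 34.98·603 + 23.72·444 = 48082.16.
Real GDP 2003 (at 1997 prices) = 29.44·478 + 20.74·603 + 23.65·444 = 37079.14.
Deflator = Nominal/Real × 100 = 48082.16/37079.14 × 100 = 129.674.

129.67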